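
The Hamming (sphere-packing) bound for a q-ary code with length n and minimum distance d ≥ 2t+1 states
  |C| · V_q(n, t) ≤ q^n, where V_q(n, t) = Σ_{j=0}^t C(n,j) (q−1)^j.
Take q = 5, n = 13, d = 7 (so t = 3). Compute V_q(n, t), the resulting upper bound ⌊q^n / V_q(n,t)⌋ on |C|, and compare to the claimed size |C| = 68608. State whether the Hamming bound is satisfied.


V_q(n, t) = 19605, q^n = 1220703125, Hamming bound = 62264, |C| = 68608 > bound (violated).

Step 1: Compute V_q(n, t) = Σ_{j=0}^3 C(n, j) (q−1)^j.
  j = 0: C(13,0)·(4)^0 = 1·1 = 1.
  j = 1: C(13,1)·(4)^1 = 13·4 = 52.
  j = 2: C(13,2)·(4)^2 = 78·16 = 1248.
  j = 3: C(13,3)·(4)^3 = 286·64 = 18304.
  V_q(n, t) = 1 + 52 + 1248 + 18304 = 19605.
Step 2: q^n = 5^13 = 1220703125.
Step 3: Hamming bound ⌊q^n / V_q(n,t)⌋ = ⌊1220703125/19605⌋ = 62264.
Step 4: Compare |C| = 68608 to 62264: violated.
The claimed |C| lies above the Hamming bound, so no 5-ary code of length 13 with d ≥ 7 can have 68608 codewords.


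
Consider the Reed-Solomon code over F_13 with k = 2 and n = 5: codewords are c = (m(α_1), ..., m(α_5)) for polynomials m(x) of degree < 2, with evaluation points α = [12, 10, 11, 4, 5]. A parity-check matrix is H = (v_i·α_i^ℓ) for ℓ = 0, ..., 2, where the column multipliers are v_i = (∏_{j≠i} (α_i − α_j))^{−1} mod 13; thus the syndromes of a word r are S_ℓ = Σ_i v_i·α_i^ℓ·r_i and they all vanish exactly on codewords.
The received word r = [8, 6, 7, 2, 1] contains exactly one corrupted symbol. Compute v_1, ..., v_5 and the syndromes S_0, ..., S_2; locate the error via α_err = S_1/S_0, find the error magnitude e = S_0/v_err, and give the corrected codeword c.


S = (12, 9, 10), error at position 4, error magnitude e = 2, c = [8, 6, 7, 0, 1].

Step 1: column multipliers v_i = (∏_{j≠i}(α_i − α_j))^{−1} mod 13.
  i = 1 (α = 12): (12−10)(12−11)(12−4)(12−5) = 2·1·8·7 = 112 ≡ 8, so v_1 = 8^{−1} = 5 (mod 13).
  i = 2 (α = 10): (10−12)(10−11)(10−4)(10−5) = (−2)·(−1)·6·5 = 60 ≡ 8, so v_2 = 8^{−1} = 5 (mod 13).
  i = 3 (α = 11): (11−12)(11−10)(11−4)(11−5) = (−1)·1·7·6 = −42 ≡ 10, so v_3 = 10^{−1} = 4 (mod 13).
  i = 4 (α = 4): (4−12)(4−10)(4−11)(4−5) = (−8)·(−6)·(−7)·(−1) = 336 ≡ 11, so v_4 = 11^{−1} = 6 (mod 13).
  i = 5 (α = 5): (5−12)(5−10)(5−11)(5−4) = (−7)·(−5)·(−6)·1 = −210 ≡ 11, so v_5 = 11^{−1} = 6 (mod 13).
  v = [5, 5, 4, 6, 6].
Step 2: syndromes of r = [8, 6, 7, 2, 1] (all sums mod 13).
  S_0 = Σ v_i r_i = 5·8 + 5·6 + 4·7 + 6·2 + 6·1 = 116 ≡ 12.
  S_1 = Σ v_i α_i r_i = 5·12·8 + 5·10·6 + 4·11·7 + 6·4·2 + 6·5·1 = 1166 ≡ 9.
  α_i^2 mod 13 = [1, 9, 4, 3, 12].
  S_2 = Σ v_i α_i^2 r_i = 5·1·8 + 5·9·6 + 4·4·7 + 6·3·2 + 6·12·1 = 530 ≡ 10.
  S = (12, 9, 10) ≠ 0, so r is not a codeword (an error is present).
Step 3: locate the error. For a single error e at position i, S_ℓ = v_i·e·α_i^ℓ, so α_err = S_1/S_0.
  S_0^{−1} = 12^{−1} = 12 (mod 13), so α_err = 9·12 = 108 ≡ 4 = α_4. Error position i = 4.
  Consistency check: S_2/S_1 = 10·3 = 30 ≡ 4 = α_err ✓ (single-error assumption holds).
Step 4: error magnitude e = S_0/v_4 = S_0·∏_{j≠4}(α_4 − α_j) = 12·11 = 132 ≡ 2 (mod 13).
Step 5: correct position 4: c_4 = r_4 − e = 2 − 2 ≡ 0 (mod 13). Hence c = [8, 6, 7, 0, 1].
  Check: interpolating c through the α_i gives m(x) = 9 + 1·x (degree < 2) with m(α_i) = c_i for every i, so c is indeed a codeword.


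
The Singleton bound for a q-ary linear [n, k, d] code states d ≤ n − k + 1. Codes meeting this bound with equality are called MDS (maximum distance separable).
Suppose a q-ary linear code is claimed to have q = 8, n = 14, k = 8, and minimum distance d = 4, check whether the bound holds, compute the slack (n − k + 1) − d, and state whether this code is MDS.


Singleton RHS = n − k + 1 = 7, slack = 3, bound satisfied, not MDS.

Singleton bound: d ≤ n − k + 1.
Here n = 14, k = 8, so n − k + 1 = 7.
Given d = 4, check d ≤ 7: YES.
Slack = (n − k + 1) − d = 3.
The code is NOT MDS (slack = 3 > 0).
Description: the claimed parameters are [14, 8, 4]_8; such a code would be non-MDS.


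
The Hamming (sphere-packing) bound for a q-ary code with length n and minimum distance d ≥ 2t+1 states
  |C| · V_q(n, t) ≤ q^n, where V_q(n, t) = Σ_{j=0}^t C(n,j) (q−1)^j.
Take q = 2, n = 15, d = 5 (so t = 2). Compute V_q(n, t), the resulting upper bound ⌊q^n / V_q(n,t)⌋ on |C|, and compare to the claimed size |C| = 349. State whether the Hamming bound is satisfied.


V_q(n, t) = 121, q^n = 32768, Hamming bound = 270, |C| = 349 > bound (violated).

Step 1: Compute V_q(n, t) = Σ_{j=0}^2 C(n, j) (q−1)^j.
  j = 0: C(15,0)·(1)^0 = 1·1 = 1.
  j = 1: C(15,1)·(1)^1 = 15·1 = 15.
  j = 2: C(15,2)·(1)^2 = 105·1 = 105.
  V_q(n, t) = 1 + 15 + 105 = 121.
Step 2: q^n = 2^15 = 32768.
Step 3: Hamming bound ⌊q^n / V_q(n,t)⌋ = ⌊32768/121⌋ = 270.
Step 4: Compare |C| = 349 to 270: violated.
The claimed |C| lies above the Hamming bound, so no 2-ary code of length 15 with d ≥ 5 can have 349 codewords.


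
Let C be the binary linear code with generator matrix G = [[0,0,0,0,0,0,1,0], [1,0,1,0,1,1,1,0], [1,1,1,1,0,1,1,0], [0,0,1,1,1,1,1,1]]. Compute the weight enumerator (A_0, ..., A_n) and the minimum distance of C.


Weight distribution: A_0 = 1, A_1 = 1, A_3 = 2, A_4 = 5, A_5 = 5, A_6 = 2. Minimum distance d = 1.

Enumerate all 2^4 = 16 messages m ∈ F_2^4.
For each, compute codeword c = mG in F_2^8, then tally its weight.
  m = 0000 → c = 00000000, weight = 0.
  m = 1000 → c = 00000010, weight = 1.
  m = 0100 → c = 10101110, weight = 5.
  m = 1100 → c = 10101100, weight = 4.
  m = 0010 → c = 11110110, weight = 6.
  m = 1010 → c = 11110100, weight = 5.
  m = 0110 → c = 01011000, weight = 3.
  m = 1110 → c = 01011010, weight = 4.
  m = 0001 → c = 00111111, weight = 6.
  m = 1001 → c = 00111101, weight = 5.
  m = 0101 → c = 10010001, weight = 3.
  m = 1101 → c = 10010011, weight = 4.
  m = 0011 → c = 11001001, weight = 4.
  m = 1011 → c = 11001011, weight = 5.
  m = 0111 → c = 01100111, weight = 5.
  m = 1111 → c = 01100101, weight = 4.
Tally weights:
  weight 0: 1 codewords.
  weight 1: 1 codewords.
  weight 3: 2 codewords.
  weight 4: 5 codewords.
  weight 5: 5 codewords.
  weight 6: 2 codewords.
Minimum distance d = smallest w > 0 with A_w > 0 = 1.
Sanity: Σ A_w = 16 = 2^4 = 16 ✓.


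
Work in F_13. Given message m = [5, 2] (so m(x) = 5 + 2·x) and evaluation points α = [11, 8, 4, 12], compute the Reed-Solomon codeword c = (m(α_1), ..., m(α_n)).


c = [1, 8, 0, 3]

Message polynomial: m(x) = 5 + 2·x (mod 13).
For each evaluation point α_i, compute m(α_i) mod 13:
  α_1 = 11: Horner steps 2 → 1, so m(11) = 1.
  α_2 = 8: Horner steps 2 → 8, so m(8) = 8.
  α_3 = 4: Horner steps 2 → 0, so m(4) = 0.
  α_4 = 12: Horner steps 2 → 3, so m(12) = 3.
Codeword c = [1, 8, 0, 3] ∈ F_13^4.


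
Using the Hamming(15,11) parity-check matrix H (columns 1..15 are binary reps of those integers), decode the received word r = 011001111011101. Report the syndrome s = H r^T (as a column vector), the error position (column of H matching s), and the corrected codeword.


s = (0, 1, 0, 0)^T, error position = 4, corrected codeword c = 011101111011101

Compute s = H r^T mod 2 one row at a time:
  s_1 = 1 + 1 + 0 + 1 + 1 + 1 + 0 + 1 = 6 ≡ 0 (mod 2).
  s_2 = 0 + 0 + 1 + 1 + 1 + 1 + 0 + 1 = 5 ≡ 1 (mod 2).
  s_3 = 1 + 1 + 1 + 1 + 0 + 1 + 0 + 1 = 6 ≡ 0 (mod 2).
  s_4 = 0 + 1 + 0 + 1 + 1 + 1 + 1 + 1 = 6 ≡ 0 (mod 2).
s = (0, 1, 0, 0)^T — this equals column 4 of H (binary 0100), so error is at position 4.
Correct: flip bit 4 of r = 011001111011101 to get c = 011101111011101.


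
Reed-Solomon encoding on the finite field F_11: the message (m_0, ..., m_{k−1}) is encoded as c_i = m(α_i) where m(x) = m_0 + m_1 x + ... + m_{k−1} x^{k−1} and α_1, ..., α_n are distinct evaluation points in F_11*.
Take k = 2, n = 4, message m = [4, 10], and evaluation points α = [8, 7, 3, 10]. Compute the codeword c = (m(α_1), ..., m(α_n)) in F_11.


c = [7, 8, 1, 5]

Message polynomial: m(x) = 4 + 10·x (mod 11).
For each evaluation point α_i, compute m(α_i) mod 11:
  α_1 = 8: Horner steps 10 → 7, so m(8) = 7.
  α_2 = 7: Horner steps 10 → 8, so m(7) = 8.
  α_3 = 3: Horner steps 10 → 1, so m(3) = 1.
  α_4 = 10: Horner steps 10 → 5, so m(10) = 5.
Codeword c = [7, 8, 1, 5] ∈ F_11^4.


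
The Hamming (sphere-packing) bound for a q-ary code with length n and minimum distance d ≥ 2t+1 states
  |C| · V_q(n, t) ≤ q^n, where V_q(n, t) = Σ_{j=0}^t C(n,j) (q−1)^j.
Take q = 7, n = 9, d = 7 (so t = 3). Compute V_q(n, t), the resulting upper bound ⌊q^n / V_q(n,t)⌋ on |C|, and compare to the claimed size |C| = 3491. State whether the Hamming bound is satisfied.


V_q(n, t) = 19495, q^n = 40353607, Hamming bound = 2069, |C| = 3491 > bound (violated).

Step 1: Compute V_q(n, t) = Σ_{j=0}^3 C(n, j) (q−1)^j.
  j = 0: C(9,0)·(6)^0 = 1·1 = 1.
  j = 1: C(9,1)·(6)^1 = 9·6 = 54.
  j = 2: C(9,2)·(6)^2 = 36·36 = 1296.
  j = 3: C(9,3)·(6)^3 = 84·216 = 18144.
  V_q(n, t) = 1 + 54 + 1296 + 18144 = 19495.
Step 2: q^n = 7^9 = 40353607.
Step 3: Hamming bound ⌊q^n / V_q(n,t)⌋ = ⌊40353607/19495⌋ = 2069.
Step 4: Compare |C| = 3491 to 2069: violated.
The claimed |C| lies above the Hamming bound, so no 7-ary code of length 9 with d ≥ 7 can have 3491 codewords.


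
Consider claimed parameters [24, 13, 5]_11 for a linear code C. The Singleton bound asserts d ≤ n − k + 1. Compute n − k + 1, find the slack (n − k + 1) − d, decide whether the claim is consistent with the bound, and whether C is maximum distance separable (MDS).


Singleton RHS = n − k + 1 = 12, slack = 7, bound satisfied, not MDS.

Singleton bound: d ≤ n − k + 1.
Here n = 24, k = 13, so n − k + 1 = 12.
Given d = 5, check d ≤ 12: YES.
Slack = (n − k + 1) − d = 7.
The code is NOT MDS (slack = 7 > 0).
Description: the claimed parameters are [24, 13, 5]_11; such a code would be non-MDS.


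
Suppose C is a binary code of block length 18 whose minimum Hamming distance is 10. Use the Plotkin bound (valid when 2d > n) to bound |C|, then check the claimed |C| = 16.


Plotkin bound M ≤ 10; given |C| = 16 > bound (violated).

Check applicability: 2d = 20, n = 18.
2d − n = 2 > 0, so Plotkin applies.
Compute d/(2d−n) = 10/2 ≈ 5.0000.
⌊d/(2d−n)⌋ = 5.
Plotkin bound: M ≤ 2·5 = 10.
Given |C| = 16, check: VIOLATED.
This |C| is above the Plotkin bound, so no binary code with n = 18, d = 10 and 16 codewords exists.


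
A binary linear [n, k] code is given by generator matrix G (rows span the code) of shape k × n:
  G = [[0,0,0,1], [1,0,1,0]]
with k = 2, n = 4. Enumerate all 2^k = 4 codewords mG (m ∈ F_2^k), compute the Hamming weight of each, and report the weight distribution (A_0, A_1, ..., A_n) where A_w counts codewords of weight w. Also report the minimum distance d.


Weight distribution: A_0 = 1, A_1 = 1, A_2 = 1, A_3 = 1. Minimum distance d = 1.

Enumerate all 2^2 = 4 messages m ∈ F_2^2.
For each, compute codeword c = mG in F_2^4, then tally its weight.
  m = 00 → c = 0000, weight = 0.
  m = 10 → c = 0001, weight = 1.
  m = 01 → c = 1010, weight = 2.
  m = 11 → c = 1011, weight = 3.
Tally weights:
  weight 0: 1 codewords.
  weight 1: 1 codewords.
  weight 2: 1 codewords.
  weight 3: 1 codewords.
Minimum distance d = smallest w > 0 with A_w > 0 = 1.
Sanity: Σ A_w = 4 = 2^2 = 4 ✓.


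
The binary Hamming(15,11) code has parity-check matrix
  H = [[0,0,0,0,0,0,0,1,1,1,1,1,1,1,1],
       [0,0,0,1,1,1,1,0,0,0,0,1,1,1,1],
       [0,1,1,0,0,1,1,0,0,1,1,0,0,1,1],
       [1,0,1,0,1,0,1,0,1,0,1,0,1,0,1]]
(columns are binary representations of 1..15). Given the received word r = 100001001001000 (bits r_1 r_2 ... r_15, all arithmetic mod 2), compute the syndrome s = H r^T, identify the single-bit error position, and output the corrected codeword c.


s = (0, 0, 1, 0)^T, error position = 2, corrected codeword c = 110001001001000

Compute s = H r^T mod 2 one row at a time:
  s_1 = 0 + 1 + 0 + 0 + 1 + 0 + 0 + 0 = 2 ≡ 0 (mod 2).
  s_2 = 0 + 0 + 1 + 0 + 1 + 0 + 0 + 0 = 2 ≡ 0 (mod 2).
  s_3 = 0 + 0 + 1 + 0 + 0 + 0 + 0 + 0 = 1 ≡ 1 (mod 2).
  s_4 = 1 + 0 + 0 + 0 + 1 + 0 + 0 + 0 = 2 ≡ 0 (mod 2).
s = (0, 0, 1, 0)^T — this equals column 2 of H (binary 0010), so error is at position 2.
Correct: flip bit 2 of r = 100001001001000 to get c = 110001001001000.


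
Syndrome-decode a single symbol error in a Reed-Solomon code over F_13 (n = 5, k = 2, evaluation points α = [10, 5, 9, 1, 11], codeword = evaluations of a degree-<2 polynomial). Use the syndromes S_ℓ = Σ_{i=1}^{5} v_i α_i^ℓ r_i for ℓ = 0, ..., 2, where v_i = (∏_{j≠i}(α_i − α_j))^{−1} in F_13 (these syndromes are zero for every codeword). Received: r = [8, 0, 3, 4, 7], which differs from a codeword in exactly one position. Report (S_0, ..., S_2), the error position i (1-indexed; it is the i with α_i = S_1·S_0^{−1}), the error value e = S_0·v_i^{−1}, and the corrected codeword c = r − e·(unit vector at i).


S = (6, 2, 5), error at position 3, error magnitude e = 7, c = [8, 0, 9, 4, 7].

Step 1: column multipliers v_i = (∏_{j≠i}(α_i − α_j))^{−1} mod 13.
  i = 1 (α = 10): (10−5)(10−9)(10−1)(10−11) = 5·1·9·(−1) = −45 ≡ 7, so v_1 = 7^{−1} = 2 (mod 13).
  i = 2 (α = 5): (5−10)(5−9)(5−1)(5−11) = (−5)·(−4)·4·(−6) = −480 ≡ 1, so v_2 = 1^{−1} = 1 (mod 13).
  i = 3 (α = 9): (9−10)(9−5)(9−1)(9−11) = (−1)·4·8·(−2) = 64 ≡ 12, so v_3 = 12^{−1} = 12 (mod 13).
  i = 4 (α = 1): (1−10)(1−5)(1−9)(1−11) = (−9)·(−4)·(−8)·(−10) = 2880 ≡ 7, so v_4 = 7^{−1} = 2 (mod 13).
  i = 5 (α = 11): (11−10)(11−5)(11−9)(11−1) = 1·6·2·10 = 120 ≡ 3, so v_5 = 3^{−1} = 9 (mod 13).
  v = [2, 1, 12, 2, 9].
Step 2: syndromes of r = [8, 0, 3, 4, 7] (all sums mod 13).
  S_0 = Σ v_i r_i = 2·8 + 1·0 + 12·3 + 2·4 + 9·7 = 123 ≡ 6.
  S_1 = Σ v_i α_i r_i = 2·10·8 + 1·5·0 + 12·9·3 + 2·1·4 + 9·11·7 = 1185 ≡ 2.
  α_i^2 mod 13 = [9, 12, 3, 1, 4].
  S_2 = Σ v_i α_i^2 r_i = 2·9·8 + 1·12·0 + 12·3·3 + 2·1·4 + 9·4·7 = 512 ≡ 5.
  S = (6, 2, 5) ≠ 0, so r is not a codeword (an error is present).
Step 3: locate the error. For a single error e at position i, S_ℓ = v_i·e·α_i^ℓ, so α_err = S_1/S_0.
  S_0^{−1} = 6^{−1} = 11 (mod 13), so α_err = 2·11 = 22 ≡ 9 = α_3. Error position i = 3.
  Consistency check: S_2/S_1 = 5·7 = 35 ≡ 9 = α_err ✓ (single-error assumption holds).
Step 4: error magnitude e = S_0/v_3 = S_0·∏_{j≠3}(α_3 − α_j) = 6·12 = 72 ≡ 7 (mod 13).
Step 5: correct position 3: c_3 = r_3 − e = 3 − 7 ≡ 9 (mod 13). Hence c = [8, 0, 9, 4, 7].
  Check: interpolating c through the α_i gives m(x) = 5 + 12·x (degree < 2) with m(α_i) = c_i for every i, so c is indeed a codeword.


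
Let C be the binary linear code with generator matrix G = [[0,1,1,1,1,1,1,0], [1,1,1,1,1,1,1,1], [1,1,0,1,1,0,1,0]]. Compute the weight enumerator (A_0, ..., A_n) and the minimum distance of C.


Weight distribution: A_0 = 1, A_2 = 1, A_3 = 2, A_5 = 2, A_6 = 1, A_8 = 1. Minimum distance d = 2.

Enumerate all 2^3 = 8 messages m ∈ F_2^3.
For each, compute codeword c = mG in F_2^8, then tally its weight.
  m = 000 → c = 00000000, weight = 0.
  m = 100 → c = 01111110, weight = 6.
  m = 010 → c = 11111111, weight = 8.
  m = 110 → c = 10000001, weight = 2.
  m = 001 → c = 11011010, weight = 5.
  m = 101 → c = 10100100, weight = 3.
  m = 011 → c = 00100101, weight = 3.
  m = 111 → c = 01011011, weight = 5.
Tally weights:
  weight 0: 1 codewords.
  weight 2: 1 codewords.
  weight 3: 2 codewords.
  weight 5: 2 codewords.
  weight 6: 1 codewords.
  weight 8: 1 codewords.
Minimum distance d = smallest w > 0 with A_w > 0 = 2.
Sanity: Σ A_w = 8 = 2^3 = 8 ✓.


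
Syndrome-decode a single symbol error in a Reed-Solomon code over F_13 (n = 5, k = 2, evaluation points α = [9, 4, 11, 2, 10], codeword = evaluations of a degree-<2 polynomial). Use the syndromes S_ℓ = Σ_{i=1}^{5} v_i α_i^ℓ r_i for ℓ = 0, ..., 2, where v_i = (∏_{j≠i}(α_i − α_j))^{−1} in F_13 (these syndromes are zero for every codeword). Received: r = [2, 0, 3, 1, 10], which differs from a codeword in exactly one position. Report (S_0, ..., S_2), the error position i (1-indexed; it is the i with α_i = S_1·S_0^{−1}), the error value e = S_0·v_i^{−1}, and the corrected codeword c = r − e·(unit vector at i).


S = (10, 12, 4), error at position 1, error magnitude e = 11, c = [4, 0, 3, 1, 10].

Step 1: column multipliers v_i = (∏_{j≠i}(α_i − α_j))^{−1} mod 13.
  i = 1 (α = 9): (9−4)(9−11)(9−2)(9−10) = 5·(−2)·7·(−1) = 70 ≡ 5, so v_1 = 5^{−1} = 8 (mod 13).
  i = 2 (α = 4): (4−9)(4−11)(4−2)(4−10) = (−5)·(−7)·2·(−6) = −420 ≡ 9, so v_2 = 9^{−1} = 3 (mod 13).
  i = 3 (α = 11): (11−9)(11−4)(11−2)(11−10) = 2·7·9·1 = 126 ≡ 9, so v_3 = 9^{−1} = 3 (mod 13).
  i = 4 (α = 2): (2−9)(2−4)(2−11)(2−10) = (−7)·(−2)·(−9)·(−8) = 1008 ≡ 7, so v_4 = 7^{−1} = 2 (mod 13).
  i = 5 (α = 10): (10−9)(10−4)(10−11)(10−2) = 1·6·(−1)·8 = −48 ≡ 4, so v_5 = 4^{−1} = 10 (mod 13).
  v = [8, 3, 3, 2, 10].
Step 2: syndromes of r = [2, 0, 3, 1, 10] (all sums mod 13).
  S_0 = Σ v_i r_i = 8·2 + 3·0 + 3·3 + 2·1 + 10·10 = 127 ≡ 10.
  S_1 = Σ v_i α_i r_i = 8·9·2 + 3·4·0 + 3·11·3 + 2·2·1 + 10·10·10 = 1247 ≡ 12.
  α_i^2 mod 13 = [3, 3, 4, 4, 9].
  S_2 = Σ v_i α_i^2 r_i = 8·3·2 + 3·3·0 + 3·4·3 + 2·4·1 + 10·9·10 = 992 ≡ 4.
  S = (10, 12, 4) ≠ 0, so r is not a codeword (an error is present).
Step 3: locate the error. For a single error e at position i, S_ℓ = v_i·e·α_i^ℓ, so α_err = S_1/S_0.
  S_0^{−1} = 10^{−1} = 4 (mod 13), so α_err = 12·4 = 48 ≡ 9 = α_1. Error position i = 1.
  Consistency check: S_2/S_1 = 4·12 = 48 ≡ 9 = α_err ✓ (single-error assumption holds).
Step 4: error magnitude e = S_0/v_1 = S_0·∏_{j≠1}(α_1 − α_j) = 10·5 = 50 ≡ 11 (mod 13).
Step 5: correct position 1: c_1 = r_1 − e = 2 − 11 ≡ 4 (mod 13). Hence c = [4, 0, 3, 1, 10].
  Check: interpolating c through the α_i gives m(x) = 2 + 6·x (degree < 2) with m(α_i) = c_i for every i, so c is indeed a codeword.


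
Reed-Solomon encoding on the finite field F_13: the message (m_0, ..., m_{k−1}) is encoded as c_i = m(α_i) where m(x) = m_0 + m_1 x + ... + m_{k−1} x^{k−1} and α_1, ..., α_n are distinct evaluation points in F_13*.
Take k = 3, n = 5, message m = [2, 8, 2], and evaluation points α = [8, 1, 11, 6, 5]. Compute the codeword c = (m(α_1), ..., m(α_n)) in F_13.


c = [12, 12, 7, 5, 1]

Message polynomial: m(x) = 2 + 8·x + 2·x^2 (mod 13).
For each evaluation point α_i, compute m(α_i) mod 13:
  α_1 = 8: Horner steps 2 → 11 → 12, so m(8) = 12.
  α_2 = 1: Horner steps 2 → 10 → 12, so m(1) = 12.
  α_3 = 11: Horner steps 2 → 4 → 7, so m(11) = 7.
  α_4 = 6: Horner steps 2 → 7 → 5, so m(6) = 5.
  α_5 = 5: Horner steps 2 → 5 → 1, so m(5) = 1.
Codeword c = [12, 12, 7, 5, 1] ∈ F_13^5.


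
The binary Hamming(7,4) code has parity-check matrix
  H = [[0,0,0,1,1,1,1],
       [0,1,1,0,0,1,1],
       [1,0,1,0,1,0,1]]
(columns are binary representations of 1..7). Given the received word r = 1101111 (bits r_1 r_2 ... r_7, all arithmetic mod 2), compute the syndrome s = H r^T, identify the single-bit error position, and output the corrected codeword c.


s = (0, 1, 1)^T, error position = 3, corrected codeword c = 1111111

Compute s = H r^T mod 2 one row at a time:
  s_1 = 1 + 1 + 1 + 1 = 4 ≡ 0 (mod 2).
  s_2 = 1 + 0 + 1 + 1 = 3 ≡ 1 (mod 2).
  s_3 = 1 + 0 + 1 + 1 = 3 ≡ 1 (mod 2).
s = (0, 1, 1)^T — this equals column 3 of H (binary 011), so error is at position 3.
Correct: flip bit 3 of r = 1101111 to get c = 1111111.


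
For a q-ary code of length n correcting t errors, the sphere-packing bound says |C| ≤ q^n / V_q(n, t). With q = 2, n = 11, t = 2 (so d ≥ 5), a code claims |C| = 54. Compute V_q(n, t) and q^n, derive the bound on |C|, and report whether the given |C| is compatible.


V_q(n, t) = 67, q^n = 2048, Hamming bound = 30, |C| = 54 > bound (violated).

Step 1: Compute V_q(n, t) = Σ_{j=0}^2 C(n, j) (q−1)^j.
  j = 0: C(11,0)·(1)^0 = 1·1 = 1.
  j = 1: C(11,1)·(1)^1 = 11·1 = 11.
  j = 2: C(11,2)·(1)^2 = 55·1 = 55.
  V_q(n, t) = 1 + 11 + 55 = 67.
Step 2: q^n = 2^11 = 2048.
Step 3: Hamming bound ⌊q^n / V_q(n,t)⌋ = ⌊2048/67⌋ = 30.
Step 4: Compare |C| = 54 to 30: violated.
The claimed |C| lies above the Hamming bound, so no 2-ary code of length 11 with d ≥ 5 can have 54 codewords.


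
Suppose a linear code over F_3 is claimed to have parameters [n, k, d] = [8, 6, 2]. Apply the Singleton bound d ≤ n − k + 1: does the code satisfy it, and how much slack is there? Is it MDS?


Singleton RHS = n − k + 1 = 3, slack = 1, bound satisfied, not MDS.

Singleton bound: d ≤ n − k + 1.
Here n = 8, k = 6, so n − k + 1 = 3.
Given d = 2, check d ≤ 3: YES.
Slack = (n − k + 1) − d = 1.
The code is NOT MDS (slack = 1 > 0).
Description: the claimed parameters are [8, 6, 2]_3; such a code would be non-MDS.


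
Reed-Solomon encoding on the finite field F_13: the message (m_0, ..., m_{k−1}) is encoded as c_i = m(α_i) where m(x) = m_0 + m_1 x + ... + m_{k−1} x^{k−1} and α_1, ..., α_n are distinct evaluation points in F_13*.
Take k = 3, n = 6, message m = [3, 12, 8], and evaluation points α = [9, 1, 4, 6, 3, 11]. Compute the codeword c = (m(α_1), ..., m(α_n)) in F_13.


c = [5, 10, 10, 12, 7, 11]

Message polynomial: m(x) = 3 + 12·x + 8·x^2 (mod 13).
For each evaluation point α_i, compute m(α_i) mod 13:
  α_1 = 9: Horner steps 8 → 6 → 5, so m(9) = 5.
  α_2 = 1: Horner steps 8 → 7 → 10, so m(1) = 10.
  α_3 = 4: Horner steps 8 → 5 → 10, so m(4) = 10.
  α_4 = 6: Horner steps 8 → 8 → 12, so m(6) = 12.
  α_5 = 3: Horner steps 8 → 10 → 7, so m(3) = 7.
  α_6 = 11: Horner steps 8 → 9 → 11, so m(11) = 11.
Codeword c = [5, 10, 10, 12, 7, 11] ∈ F_13^6.


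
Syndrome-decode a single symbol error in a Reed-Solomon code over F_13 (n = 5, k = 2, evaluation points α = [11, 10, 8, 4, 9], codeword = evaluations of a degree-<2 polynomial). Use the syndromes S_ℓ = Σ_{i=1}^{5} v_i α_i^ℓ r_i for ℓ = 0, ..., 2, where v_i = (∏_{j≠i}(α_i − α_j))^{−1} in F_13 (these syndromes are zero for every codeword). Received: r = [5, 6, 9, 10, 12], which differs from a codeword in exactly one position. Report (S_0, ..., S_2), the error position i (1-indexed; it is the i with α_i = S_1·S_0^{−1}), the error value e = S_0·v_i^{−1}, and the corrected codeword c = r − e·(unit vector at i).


S = (4, 1, 10), error at position 2, error magnitude e = 4, c = [5, 2, 9, 10, 12].

Step 1: column multipliers v_i = (∏_{j≠i}(α_i − α_j))^{−1} mod 13.
  i = 1 (α = 11): (11−10)(11−8)(11−4)(11−9) = 1·3·7·2 = 42 ≡ 3, so v_1 = 3^{−1} = 9 (mod 13).
  i = 2 (α = 10): (10−11)(10−8)(10−4)(10−9) = (−1)·2·6·1 = −12 ≡ 1, so v_2 = 1^{−1} = 1 (mod 13).
  i = 3 (α = 8): (8−11)(8−10)(8−4)(8−9) = (−3)·(−2)·4·(−1) = −24 ≡ 2, so v_3 = 2^{−1} = 7 (mod 13).
  i = 4 (α = 4): (4−11)(4−10)(4−8)(4−9) = (−7)·(−6)·(−4)·(−5) = 840 ≡ 8, so v_4 = 8^{−1} = 5 (mod 13).
  i = 5 (α = 9): (9−11)(9−10)(9−8)(9−4) = (−2)·(−1)·1·5 = 10 ≡ 10, so v_5 = 10^{−1} = 4 (mod 13).
  v = [9, 1, 7, 5, 4].
Step 2: syndromes of r = [5, 6, 9, 10, 12] (all sums mod 13).
  S_0 = Σ v_i r_i = 9·5 + 1·6 + 7·9 + 5·10 + 4·12 = 212 ≡ 4.
  S_1 = Σ v_i α_i r_i = 9·11·5 + 1·10·6 + 7·8·9 + 5·4·10 + 4·9·12 = 1691 ≡ 1.
  α_i^2 mod 13 = [4, 9, 12, 3, 3].
  S_2 = Σ v_i α_i^2 r_i = 9·4·5 + 1·9·6 + 7·12·9 + 5·3·10 + 4·3·12 = 1284 ≡ 10.
  S = (4, 1, 10) ≠ 0, so r is not a codeword (an error is present).
Step 3: locate the error. For a single error e at position i, S_ℓ = v_i·e·α_i^ℓ, so α_err = S_1/S_0.
  S_0^{−1} = 4^{−1} = 10 (mod 13), so α_err = 1·10 = 10 ≡ 10 = α_2. Error position i = 2.
  Consistency check: S_2/S_1 = 10·1 = 10 ≡ 10 = α_err ✓ (single-error assumption holds).
Step 4: error magnitude e = S_0/v_2 = S_0·∏_{j≠2}(α_2 − α_j) = 4·1 = 4 ≡ 4 (mod 13).
Step 5: correct position 2: c_2 = r_2 − e = 6 − 4 ≡ 2 (mod 13). Hence c = [5, 2, 9, 10, 12].
  Check: interpolating c through the α_i gives m(x) = 11 + 3·x (degree < 2) with m(α_i) = c_i for every i, so c is indeed a codeword.


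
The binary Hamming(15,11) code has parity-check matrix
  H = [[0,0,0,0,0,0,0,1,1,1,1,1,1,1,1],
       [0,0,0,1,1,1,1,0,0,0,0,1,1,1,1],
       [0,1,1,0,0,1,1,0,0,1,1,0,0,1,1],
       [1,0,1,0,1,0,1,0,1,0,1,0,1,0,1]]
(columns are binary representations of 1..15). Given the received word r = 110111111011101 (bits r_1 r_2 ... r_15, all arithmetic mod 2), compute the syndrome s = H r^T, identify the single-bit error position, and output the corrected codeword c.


s = (0, 1, 1, 1)^T, error position = 7, corrected codeword c = 110111011011101

Compute s = H r^T mod 2 one row at a time:
  s_1 = 1 + 1 + 0 + 1 + 1 + 1 + 0 + 1 = 6 ≡ 0 (mod 2).
  s_2 = 1 + 1 + 1 + 1 + 1 + 1 + 0 + 1 = 7 ≡ 1 (mod 2).
  s_3 = 1 + 0 + 1 + 1 + 0 + 1 + 0 + 1 = 5 ≡ 1 (mod 2).
  s_4 = 1 + 0 + 1 + 1 + 1 + 1 + 1 + 1 = 7 ≡ 1 (mod 2).
s = (0, 1, 1, 1)^T — this equals column 7 of H (binary 0111), so error is at position 7.
Correct: flip bit 7 of r = 110111111011101 to get c = 110111011011101.


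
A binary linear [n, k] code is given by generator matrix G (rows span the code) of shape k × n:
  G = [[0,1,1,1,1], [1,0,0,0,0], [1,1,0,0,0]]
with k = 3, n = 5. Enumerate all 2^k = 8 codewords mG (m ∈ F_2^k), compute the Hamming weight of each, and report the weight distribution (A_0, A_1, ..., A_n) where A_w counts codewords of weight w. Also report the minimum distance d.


Weight distribution: A_0 = 1, A_1 = 2, A_2 = 1, A_3 = 1, A_4 = 2, A_5 = 1. Minimum distance d = 1.

Enumerate all 2^3 = 8 messages m ∈ F_2^3.
For each, compute codeword c = mG in F_2^5, then tally its weight.
  m = 000 → c = 00000, weight = 0.
  m = 100 → c = 01111, weight = 4.
  m = 010 → c = 10000, weight = 1.
  m = 110 → c = 11111, weight = 5.
  m = 001 → c = 11000, weight = 2.
  m = 101 → c = 10111, weight = 4.
  m = 011 → c = 01000, weight = 1.
  m = 111 → c = 00111, weight = 3.
Tally weights:
  weight 0: 1 codewords.
  weight 1: 2 codewords.
  weight 2: 1 codewords.
  weight 3: 1 codewords.
  weight 4: 2 codewords.
  weight 5: 1 codewords.
Minimum distance d = smallest w > 0 with A_w > 0 = 1.
Sanity: Σ A_w = 8 = 2^3 = 8 ✓.


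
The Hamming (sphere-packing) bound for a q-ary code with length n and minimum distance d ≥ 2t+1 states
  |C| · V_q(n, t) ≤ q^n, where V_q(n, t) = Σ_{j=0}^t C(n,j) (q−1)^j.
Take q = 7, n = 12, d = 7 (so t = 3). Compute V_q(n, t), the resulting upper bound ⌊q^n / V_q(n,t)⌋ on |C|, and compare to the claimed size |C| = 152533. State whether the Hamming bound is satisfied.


V_q(n, t) = 49969, q^n = 13841287201, Hamming bound = 276997, |C| = 152533 ≤ bound (satisfied).

Step 1: Compute V_q(n, t) = Σ_{j=0}^3 C(n, j) (q−1)^j.
  j = 0: C(12,0)·(6)^0 = 1·1 = 1.
  j = 1: C(12,1)·(6)^1 = 12·6 = 72.
  j = 2: C(12,2)·(6)^2 = 66·36 = 2376.
  j = 3: C(12,3)·(6)^3 = 220·216 = 47520.
  V_q(n, t) = 1 + 72 + 2376 + 47520 = 49969.
Step 2: q^n = 7^12 = 13841287201.
Step 3: Hamming bound ⌊q^n / V_q(n,t)⌋ = ⌊13841287201/49969⌋ = 276997.
Step 4: Compare |C| = 152533 to 276997: satisfied.
The claimed |C| lies below the Hamming bound.


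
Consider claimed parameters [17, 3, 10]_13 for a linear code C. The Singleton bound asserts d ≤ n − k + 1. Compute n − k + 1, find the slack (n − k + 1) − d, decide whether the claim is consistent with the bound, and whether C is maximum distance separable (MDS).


Singleton RHS = n − k + 1 = 15, slack = 5, bound satisfied, not MDS.

Singleton bound: d ≤ n − k + 1.
Here n = 17, k = 3, so n − k + 1 = 15.
Given d = 10, check d ≤ 15: YES.
Slack = (n − k + 1) − d = 5.
The code is NOT MDS (slack = 5 > 0).
Description: the claimed parameters are [17, 3, 10]_13; such a code would be non-MDS.


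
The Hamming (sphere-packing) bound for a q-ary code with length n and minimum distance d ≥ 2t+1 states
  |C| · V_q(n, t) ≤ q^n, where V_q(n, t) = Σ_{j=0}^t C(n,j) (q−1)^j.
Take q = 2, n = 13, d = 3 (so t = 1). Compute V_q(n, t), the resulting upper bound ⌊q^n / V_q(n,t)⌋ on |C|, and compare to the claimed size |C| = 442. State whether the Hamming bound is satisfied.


V_q(n, t) = 14, q^n = 8192, Hamming bound = 585, |C| = 442 ≤ bound (satisfied).

Step 1: Compute V_q(n, t) = Σ_{j=0}^1 C(n, j) (q−1)^j.
  j = 0: C(13,0)·(1)^0 = 1·1 = 1.
  j = 1: C(13,1)·(1)^1 = 13·1 = 13.
  V_q(n, t) = 1 + 13 = 14.
Step 2: q^n = 2^13 = 8192.
Step 3: Hamming bound ⌊q^n / V_q(n,t)⌋ = ⌊8192/14⌋ = 585.
Step 4: Compare |C| = 442 to 585: satisfied.
The claimed |C| lies below the Hamming bound.


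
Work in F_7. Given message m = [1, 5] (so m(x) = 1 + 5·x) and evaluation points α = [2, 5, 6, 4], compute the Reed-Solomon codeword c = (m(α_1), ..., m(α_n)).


c = [4, 5, 3, 0]

Message polynomial: m(x) = 1 + 5·x (mod 7).
For each evaluation point α_i, compute m(α_i) mod 7:
  α_1 = 2: Horner steps 5 → 4, so m(2) = 4.
  α_2 = 5: Horner steps 5 → 5, so m(5) = 5.
  α_3 = 6: Horner steps 5 → 3, so m(6) = 3.
  α_4 = 4: Horner steps 5 → 0, so m(4) = 0.
Codeword c = [4, 5, 3, 0] ∈ F_7^4.


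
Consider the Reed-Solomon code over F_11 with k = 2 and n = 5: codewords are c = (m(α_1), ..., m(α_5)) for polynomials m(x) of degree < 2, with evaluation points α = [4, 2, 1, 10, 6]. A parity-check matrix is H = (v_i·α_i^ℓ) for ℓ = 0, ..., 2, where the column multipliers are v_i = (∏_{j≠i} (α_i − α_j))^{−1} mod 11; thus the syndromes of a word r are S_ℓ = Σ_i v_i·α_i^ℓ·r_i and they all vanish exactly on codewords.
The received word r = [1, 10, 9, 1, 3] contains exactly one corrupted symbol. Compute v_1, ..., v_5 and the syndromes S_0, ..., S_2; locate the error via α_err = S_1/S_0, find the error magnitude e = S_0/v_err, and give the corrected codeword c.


S = (5, 6, 5), error at position 4, error magnitude e = 5, c = [1, 10, 9, 7, 3].

Step 1: column multipliers v_i = (∏_{j≠i}(α_i − α_j))^{−1} mod 11.
  i = 1 (α = 4): (4−2)(4−1)(4−10)(4−6) = 2·3·(−6)·(−2) = 72 ≡ 6, so v_1 = 6^{−1} = 2 (mod 11).
  i = 2 (α = 2): (2−4)(2−1)(2−10)(2−6) = (−2)·1·(−8)·(−4) = −64 ≡ 2, so v_2 = 2^{−1} = 6 (mod 11).
  i = 3 (α = 1): (1−4)(1−2)(1−10)(1−6) = (−3)·(−1)·(−9)·(−5) = 135 ≡ 3, so v_3 = 3^{−1} = 4 (mod 11).
  i = 4 (α = 10): (10−4)(10−2)(10−1)(10−6) = 6·8·9·4 = 1728 ≡ 1, so v_4 = 1^{−1} = 1 (mod 11).
  i = 5 (α = 6): (6−4)(6−2)(6−1)(6−10) = 2·4·5·(−4) = −160 ≡ 5, so v_5 = 5^{−1} = 9 (mod 11).
  v = [2, 6, 4, 1, 9].
Step 2: syndromes of r = [1, 10, 9, 1, 3] (all sums mod 11).
  S_0 = Σ v_i r_i = 2·1 + 6·10 + 4·9 + 1·1 + 9·3 = 126 ≡ 5.
  S_1 = Σ v_i α_i r_i = 2·4·1 + 6·2·10 + 4·1·9 + 1·10·1 + 9·6·3 = 336 ≡ 6.
  α_i^2 mod 11 = [5, 4, 1, 1, 3].
  S_2 = Σ v_i α_i^2 r_i = 2·5·1 + 6·4·10 + 4·1·9 + 1·1·1 + 9·3·3 = 368 ≡ 5.
  S = (5, 6, 5) ≠ 0, so r is not a codeword (an error is present).
Step 3: locate the error. For a single error e at position i, S_ℓ = v_i·e·α_i^ℓ, so α_err = S_1/S_0.
  S_0^{−1} = 5^{−1} = 9 (mod 11), so α_err = 6·9 = 54 ≡ 10 = α_4. Error position i = 4.
  Consistency check: S_2/S_1 = 5·2 = 10 ≡ 10 = α_err ✓ (single-error assumption holds).
Step 4: error magnitude e = S_0/v_4 = S_0·∏_{j≠4}(α_4 − α_j) = 5·1 = 5 ≡ 5 (mod 11).
Step 5: correct position 4: c_4 = r_4 − e = 1 − 5 ≡ 7 (mod 11). Hence c = [1, 10, 9, 7, 3].
  Check: interpolating c through the α_i gives m(x) = 8 + 1·x (degree < 2) with m(α_i) = c_i for every i, so c is indeed a codeword.


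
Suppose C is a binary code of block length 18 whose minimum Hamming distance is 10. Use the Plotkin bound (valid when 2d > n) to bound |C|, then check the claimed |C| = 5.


Plotkin bound M ≤ 10; given |C| = 5 ≤ bound (satisfied).

Check applicability: 2d = 20, n = 18.
2d − n = 2 > 0, so Plotkin applies.
Compute d/(2d−n) = 10/2 ≈ 5.0000.
⌊d/(2d−n)⌋ = 5.
Plotkin bound: M ≤ 2·5 = 10.
Given |C| = 5, check: satisfied.
This |C| is below the Plotkin bound.


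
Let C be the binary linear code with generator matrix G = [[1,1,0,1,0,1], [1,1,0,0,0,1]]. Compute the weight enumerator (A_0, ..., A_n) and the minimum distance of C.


Weight distribution: A_0 = 1, A_1 = 1, A_3 = 1, A_4 = 1. Minimum distance d = 1.

Enumerate all 2^2 = 4 messages m ∈ F_2^2.
For each, compute codeword c = mG in F_2^6, then tally its weight.
  m = 00 → c = 000000, weight = 0.
  m = 10 → c = 110101, weight = 4.
  m = 01 → c = 110001, weight = 3.
  m = 11 → c = 000100, weight = 1.
Tally weights:
  weight 0: 1 codewords.
  weight 1: 1 codewords.
  weight 3: 1 codewords.
  weight 4: 1 codewords.
Minimum distance d = smallest w > 0 with A_w > 0 = 1.
Sanity: Σ A_w = 4 = 2^2 = 4 ✓.


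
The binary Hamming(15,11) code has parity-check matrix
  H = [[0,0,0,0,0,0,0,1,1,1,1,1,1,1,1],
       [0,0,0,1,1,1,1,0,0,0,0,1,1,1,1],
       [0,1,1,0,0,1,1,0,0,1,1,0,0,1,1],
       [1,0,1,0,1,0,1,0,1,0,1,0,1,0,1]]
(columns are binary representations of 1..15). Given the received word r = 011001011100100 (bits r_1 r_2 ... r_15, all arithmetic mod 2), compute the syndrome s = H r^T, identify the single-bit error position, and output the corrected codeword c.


s = (0, 0, 0, 1)^T, error position = 1, corrected codeword c = 111001011100100

Compute s = H r^T mod 2 one row at a time:
  s_1 = 1 + 1 + 1 + 0 + 0 + 1 + 0 + 0 = 4 ≡ 0 (mod 2).
  s_2 = 0 + 0 + 1 + 0 + 0 + 1 + 0 + 0 = 2 ≡ 0 (mod 2).
  s_3 = 1 + 1 + 1 + 0 + 1 + 0 + 0 + 0 = 4 ≡ 0 (mod 2).
  s_4 = 0 + 1 + 0 + 0 + 1 + 0 + 1 + 0 = 3 ≡ 1 (mod 2).
s = (0, 0, 0, 1)^T — this equals column 1 of H (binary 0001), so error is at position 1.
Correct: flip bit 1 of r = 011001011100100 to get c = 111001011100100.


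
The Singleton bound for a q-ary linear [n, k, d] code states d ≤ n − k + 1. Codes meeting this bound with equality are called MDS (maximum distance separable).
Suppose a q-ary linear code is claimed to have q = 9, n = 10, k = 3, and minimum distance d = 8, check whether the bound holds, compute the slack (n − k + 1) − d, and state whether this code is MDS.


Singleton RHS = n − k + 1 = 8, slack = 0, bound satisfied, MDS.

Singleton bound: d ≤ n − k + 1.
Here n = 10, k = 3, so n − k + 1 = 8.
Given d = 8, check d ≤ 8: YES.
Slack = (n − k + 1) − d = 0.
The code is MDS (slack = 0).
Description: the claimed parameters are [10, 3, 8]_9; such a code would be MDS (meets Singleton bound).


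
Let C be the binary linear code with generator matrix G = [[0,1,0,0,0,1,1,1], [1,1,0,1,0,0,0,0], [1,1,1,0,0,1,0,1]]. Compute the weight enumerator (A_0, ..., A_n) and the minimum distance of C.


Weight distribution: A_0 = 1, A_3 = 2, A_4 = 3, A_5 = 2. Minimum distance d = 3.

Enumerate all 2^3 = 8 messages m ∈ F_2^3.
For each, compute codeword c = mG in F_2^8, then tally its weight.
  m = 000 → c = 00000000, weight = 0.
  m = 100 → c = 01000111, weight = 4.
  m = 010 → c = 11010000, weight = 3.
  m = 110 → c = 10010111, weight = 5.
  m = 001 → c = 11100101, weight = 5.
  m = 101 → c = 10100010, weight = 3.
  m = 011 → c = 00110101, weight = 4.
  m = 111 → c = 01110010, weight = 4.
Tally weights:
  weight 0: 1 codewords.
  weight 3: 2 codewords.
  weight 4: 3 codewords.
  weight 5: 2 codewords.
Minimum distance d = smallest w > 0 with A_w > 0 = 3.
Sanity: Σ A_w = 8 = 2^3 = 8 ✓.


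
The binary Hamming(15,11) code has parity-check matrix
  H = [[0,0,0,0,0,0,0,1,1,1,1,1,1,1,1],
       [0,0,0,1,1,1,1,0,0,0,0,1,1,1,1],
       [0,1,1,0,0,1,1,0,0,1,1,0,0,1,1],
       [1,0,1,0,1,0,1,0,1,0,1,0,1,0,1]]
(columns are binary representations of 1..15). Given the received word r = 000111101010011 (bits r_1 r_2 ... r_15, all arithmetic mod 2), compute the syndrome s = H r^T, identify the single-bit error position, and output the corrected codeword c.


s = (0, 0, 1, 1)^T, error position = 3, corrected codeword c = 001111101010011

Compute s = H r^T mod 2 one row at a time:
  s_1 = 0 + 1 + 0 + 1 + 0 + 0 + 1 + 1 = 4 ≡ 0 (mod 2).
  s_2 = 1 + 1 + 1 + 1 + 0 + 0 + 1 + 1 = 6 ≡ 0 (mod 2).
  s_3 = 0 + 0 + 1 + 1 + 0 + 1 + 1 + 1 = 5 ≡ 1 (mod 2).
  s_4 = 0 + 0 + 1 + 1 + 1 + 1 + 0 + 1 = 5 ≡ 1 (mod 2).
s = (0, 0, 1, 1)^T — this equals column 3 of H (binary 0011), so error is at position 3.
Correct: flip bit 3 of r = 000111101010011 to get c = 001111101010011.


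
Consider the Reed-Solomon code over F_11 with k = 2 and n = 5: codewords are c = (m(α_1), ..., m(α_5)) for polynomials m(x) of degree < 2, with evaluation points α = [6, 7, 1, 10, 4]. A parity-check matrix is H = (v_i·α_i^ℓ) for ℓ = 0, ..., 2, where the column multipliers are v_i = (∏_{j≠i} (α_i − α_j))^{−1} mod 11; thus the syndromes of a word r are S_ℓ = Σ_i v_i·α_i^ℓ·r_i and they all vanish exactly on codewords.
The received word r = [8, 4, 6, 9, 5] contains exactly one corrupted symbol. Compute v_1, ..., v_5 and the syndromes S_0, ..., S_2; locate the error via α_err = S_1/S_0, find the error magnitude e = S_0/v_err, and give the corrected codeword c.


S = (5, 6, 5), error at position 4, error magnitude e = 6, c = [8, 4, 6, 3, 5].

Step 1: column multipliers v_i = (∏_{j≠i}(α_i − α_j))^{−1} mod 11.
  i = 1 (α = 6): (6−7)(6−1)(6−10)(6−4) = (−1)·5·(−4)·2 = 40 ≡ 7, so v_1 = 7^{−1} = 8 (mod 11).
  i = 2 (α = 7): (7−6)(7−1)(7−10)(7−4) = 1·6·(−3)·3 = −54 ≡ 1, so v_2 = 1^{−1} = 1 (mod 11).
  i = 3 (α = 1): (1−6)(1−7)(1−10)(1−4) = (−5)·(−6)·(−9)·(−3) = 810 ≡ 7, so v_3 = 7^{−1} = 8 (mod 11).
  i = 4 (α = 10): (10−6)(10−7)(10−1)(10−4) = 4·3·9·6 = 648 ≡ 10, so v_4 = 10^{−1} = 10 (mod 11).
  i = 5 (α = 4): (4−6)(4−7)(4−1)(4−10) = (−2)·(−3)·3·(−6) = −108 ≡ 2, so v_5 = 2^{−1} = 6 (mod 11).
  v = [8, 1, 8, 10, 6].
Step 2: syndromes of r = [8, 4, 6, 9, 5] (all sums mod 11).
  S_0 = Σ v_i r_i = 8·8 + 1·4 + 8·6 + 10·9 + 6·5 = 236 ≡ 5.
  S_1 = Σ v_i α_i r_i = 8·6·8 + 1·7·4 + 8·1·6 + 10·10·9 + 6·4·5 = 1480 ≡ 6.
  α_i^2 mod 11 = [3, 5, 1, 1, 5].
  S_2 = Σ v_i α_i^2 r_i = 8·3·8 + 1·5·4 + 8·1·6 + 10·1·9 + 6·5·5 = 500 ≡ 5.
  S = (5, 6, 5) ≠ 0, so r is not a codeword (an error is present).
Step 3: locate the error. For a single error e at position i, S_ℓ = v_i·e·α_i^ℓ, so α_err = S_1/S_0.
  S_0^{−1} = 5^{−1} = 9 (mod 11), so α_err = 6·9 = 54 ≡ 10 = α_4. Error position i = 4.
  Consistency check: S_2/S_1 = 5·2 = 10 ≡ 10 = α_err ✓ (single-error assumption holds).
Step 4: error magnitude e = S_0/v_4 = S_0·∏_{j≠4}(α_4 − α_j) = 5·10 = 50 ≡ 6 (mod 11).
Step 5: correct position 4: c_4 = r_4 − e = 9 − 6 ≡ 3 (mod 11). Hence c = [8, 4, 6, 3, 5].
  Check: interpolating c through the α_i gives m(x) = 10 + 7·x (degree < 2) with m(α_i) = c_i for every i, so c is indeed a codeword.


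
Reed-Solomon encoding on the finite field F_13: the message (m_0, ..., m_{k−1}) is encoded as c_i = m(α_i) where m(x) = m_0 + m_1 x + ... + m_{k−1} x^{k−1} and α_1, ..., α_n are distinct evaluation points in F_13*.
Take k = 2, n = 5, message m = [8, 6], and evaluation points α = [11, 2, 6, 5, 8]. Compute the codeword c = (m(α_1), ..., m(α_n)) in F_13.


c = [9, 7, 5, 12, 4]

Message polynomial: m(x) = 8 + 6·x (mod 13).
For each evaluation point α_i, compute m(α_i) mod 13:
  α_1 = 11: Horner steps 6 → 9, so m(11) = 9.
  α_2 = 2: Horner steps 6 → 7, so m(2) = 7.
  α_3 = 6: Horner steps 6 → 5, so m(6) = 5.
  α_4 = 5: Horner steps 6 → 12, so m(5) = 12.
  α_5 = 8: Horner steps 6 → 4, so m(8) = 4.
Codeword c = [9, 7, 5, 12, 4] ∈ F_13^5.
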